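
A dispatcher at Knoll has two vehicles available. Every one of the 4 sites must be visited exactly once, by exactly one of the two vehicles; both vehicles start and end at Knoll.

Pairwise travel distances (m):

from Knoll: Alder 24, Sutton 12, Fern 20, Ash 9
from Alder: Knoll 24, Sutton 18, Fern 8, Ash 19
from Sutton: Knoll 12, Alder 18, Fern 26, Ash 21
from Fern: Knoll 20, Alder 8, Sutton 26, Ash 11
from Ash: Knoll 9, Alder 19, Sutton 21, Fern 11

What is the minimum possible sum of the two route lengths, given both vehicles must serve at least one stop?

76 m — the smallest possible combined total.

There are 2^3 − 1 = 7 ways to divide the 4 stops into two non-empty groups. For each, the best each vehicle can do is its own shortest tour through its group:
  {Alder} + {Sutton, Fern, Ash}: 48 + 58 = 106
  {Sutton} + {Alder, Fern, Ash}: 24 + 52 = 76
  {Alder, Sutton} + {Fern, Ash}: 54 + 40 = 94
  {Fern} + {Alder, Sutton, Ash}: 40 + 58 = 98
  {Alder, Fern} + {Sutton, Ash}: 52 + 42 = 94
  {Sutton, Fern} + {Alder, Ash}: 58 + 52 = 110
  … (7 splits in total)
Best: vehicle 1 Knoll → Sutton → Knoll = 24; vehicle 2 Knoll → Alder → Fern → Ash → Knoll = 52; combined 76.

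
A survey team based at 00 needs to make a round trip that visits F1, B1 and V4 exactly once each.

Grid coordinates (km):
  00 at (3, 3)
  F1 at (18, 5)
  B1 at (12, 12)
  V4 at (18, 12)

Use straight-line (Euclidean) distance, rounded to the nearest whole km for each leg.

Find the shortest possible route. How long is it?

With 3 stops there are 3!/2 = 3 distinct round trips (a route and its reverse cost the same).
00 - F1 - B1 - V4 - 00: 15+9+6+17 = 47
00 - F1 - V4 - B1 - 00: 15+7+6+13 = 41
00 - B1 - F1 - V4 - 00: 13+9+7+17 = 46
The minimum is 41.
One optimal route: 00 → F1 → V4 → B1 → 00 (or its reverse).

41 km — the shortest possible round trip.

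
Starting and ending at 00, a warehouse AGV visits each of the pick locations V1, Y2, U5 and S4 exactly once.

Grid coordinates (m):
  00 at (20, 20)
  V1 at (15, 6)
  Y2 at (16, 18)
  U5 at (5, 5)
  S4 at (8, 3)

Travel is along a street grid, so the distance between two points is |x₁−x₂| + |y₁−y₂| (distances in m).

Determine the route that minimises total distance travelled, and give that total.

With 4 stops there are 4!/2 = 12 distinct round trips (a route and its reverse cost the same).
00-V1-Y2-U5-S4-00: 19+13+24+5+29 = 90
00-V1-Y2-S4-U5-00: 19+13+23+5+30 = 90
00-V1-U5-Y2-S4-00: 19+11+24+23+29 = 106
00-V1-U5-S4-Y2-00: 19+11+5+23+6 = 64
00-V1-S4-Y2-U5-00: 19+10+23+24+30 = 106
00-V1-S4-U5-Y2-00: 19+10+5+24+6 = 64
00-Y2-V1-U5-S4-00: 6+13+11+5+29 = 64
00-Y2-V1-S4-U5-00: 6+13+10+5+30 = 64
00-Y2-U5-V1-S4-00: 6+24+11+10+29 = 80
00-Y2-S4-V1-U5-00: 6+23+10+11+30 = 80
00-U5-V1-Y2-S4-00: 30+11+13+23+29 = 106
00-U5-Y2-V1-S4-00: 30+24+13+10+29 = 106
The minimum is 64.
One optimal route: 00 → V1 → U5 → S4 → Y2 → 00 (or its reverse).

Shortest round trip = 64 m.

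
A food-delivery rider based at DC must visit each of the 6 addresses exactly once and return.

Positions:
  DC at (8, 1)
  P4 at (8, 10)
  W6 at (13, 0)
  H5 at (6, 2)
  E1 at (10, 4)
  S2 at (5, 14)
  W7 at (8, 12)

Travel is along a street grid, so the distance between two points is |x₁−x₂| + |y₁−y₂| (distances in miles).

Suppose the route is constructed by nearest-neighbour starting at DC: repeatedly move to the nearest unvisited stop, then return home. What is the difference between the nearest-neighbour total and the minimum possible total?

From DC: H5=3, E1=5, W6=6, P4=9, W7=11, S2=16 → choose H5 (3).
From H5: E1=6, W6=9, P4=10, W7=12, S2=13 → choose E1 (6).
From E1: W6=7, P4=8, W7=10, S2=15 → choose W6 (7).
From W6: P4=15, W7=17, S2=22 → choose P4 (15).
From P4: W7=2, S2=7 → choose W7 (2).
From W7: S2=5 → choose S2 (5).
NN route DC → H5 → E1 → W6 → P4 → W7 → S2 → DC costs 54.
Optimal: DC → W6 → E1 → P4 → W7 → S2 → H5 → DC costs 44 (by enumerating all 360 distinct tours).
Excess = 54 − 44 = 10.

10 miles longer than the optimal tour.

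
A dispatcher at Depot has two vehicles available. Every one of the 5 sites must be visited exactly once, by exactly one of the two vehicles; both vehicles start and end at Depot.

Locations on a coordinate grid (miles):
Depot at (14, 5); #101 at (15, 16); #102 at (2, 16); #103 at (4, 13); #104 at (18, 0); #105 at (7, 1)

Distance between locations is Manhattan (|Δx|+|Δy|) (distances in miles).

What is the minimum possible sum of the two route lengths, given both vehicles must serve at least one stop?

Try each way of splitting the stops between the two vehicles (each non-empty) and, for each split, find the best tour for each vehicle:
  {#101} + {#102, #103, #104, #105}: 24 + 64 = 88
  {#102} + {#101, #103, #104, #105}: 46 + 62 = 108
  {#101, #102} + {#103, #104, #105}: 48 + 54 = 102
  {#103} + {#101, #102, #104, #105}: 36 + 66 = 102
  {#101, #103} + {#102, #104, #105}: 44 + 64 = 108
  {#102, #103} + {#101, #104, #105}: 46 + 54 = 100
  … (15 splits in total)
  {#104} + {#101, #102, #103, #105}: 18 + 56 = 74  ← best
Best: vehicle 1 Depot → #104 → Depot = 18; vehicle 2 Depot → #101 → #102 → #103 → #105 → Depot = 56; combined 74.

74 miles — the smallest possible combined total.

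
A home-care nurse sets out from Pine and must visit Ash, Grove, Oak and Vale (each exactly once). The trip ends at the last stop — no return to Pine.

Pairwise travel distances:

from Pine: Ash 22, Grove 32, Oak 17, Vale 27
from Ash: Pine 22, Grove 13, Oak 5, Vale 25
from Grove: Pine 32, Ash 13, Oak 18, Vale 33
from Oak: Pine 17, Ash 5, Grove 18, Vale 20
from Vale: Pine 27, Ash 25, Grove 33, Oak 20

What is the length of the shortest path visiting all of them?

There are 4! = 24 possible orderings.
Pine - Ash - Grove - Oak - Vale: 22+13+18+20 = 73
Pine - Ash - Grove - Vale - Oak: 22+13+33+20 = 88
Pine - Ash - Oak - Grove - Vale: 22+5+18+33 = 78
Pine - Ash - Oak - Vale - Grove: 22+5+20+33 = 80
Pine - Ash - Vale - Grove - Oak: 22+25+33+18 = 98
Pine - Ash - Vale - Oak - Grove: 22+25+20+18 = 85
Pine - Grove - Ash - Oak - Vale: 32+13+5+20 = 70
Pine - Grove - Ash - Vale - Oak: 32+13+25+20 = 90
Pine - Grove - Oak - Ash - Vale: 32+18+5+25 = 80
Pine - Grove - Oak - Vale - Ash: 32+18+20+25 = 95
Pine - Grove - Vale - Ash - Oak: 32+33+25+5 = 95
Pine - Grove - Vale - Oak - Ash: 32+33+20+5 = 90
Pine - Oak - Ash - Grove - Vale: 17+5+13+33 = 68
Pine - Oak - Ash - Vale - Grove: 17+5+25+33 = 80
… (10 more)
Pine - Vale - Oak - Ash - Grove: 27+20+5+13 = 65  ← best
The minimum is 65.
One shortest path: Pine → Vale → Oak → Ash → Grove.

Minimum one-way distance = 65.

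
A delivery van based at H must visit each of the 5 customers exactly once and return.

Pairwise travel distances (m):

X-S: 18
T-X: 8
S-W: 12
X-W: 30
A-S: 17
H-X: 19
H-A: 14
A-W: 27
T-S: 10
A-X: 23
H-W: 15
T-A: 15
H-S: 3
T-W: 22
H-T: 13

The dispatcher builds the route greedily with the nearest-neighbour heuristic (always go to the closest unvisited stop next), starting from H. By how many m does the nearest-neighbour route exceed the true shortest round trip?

The nearest-neighbour route is 4 m longer than optimal.

H: S=3, T=13, A=14, W=15, X=19 ⇒ S
S: T=10, W=12, A=17, X=18 ⇒ T
T: X=8, A=15, W=22 ⇒ X
X: A=23, W=30 ⇒ A
A: W=27 ⇒ W
NN route H → S → T → X → A → W → H costs 86.
Optimal: H → A → T → X → S → W → H costs 82 (by enumerating all 60 distinct tours).
Excess = 86 − 82 = 4.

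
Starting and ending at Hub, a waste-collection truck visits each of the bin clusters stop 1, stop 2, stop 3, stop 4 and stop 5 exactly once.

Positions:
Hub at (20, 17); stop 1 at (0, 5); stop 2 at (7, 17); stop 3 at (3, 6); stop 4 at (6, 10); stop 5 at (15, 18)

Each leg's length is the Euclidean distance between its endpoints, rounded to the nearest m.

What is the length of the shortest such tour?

There are 60 distinct closed tours to check (reversals are equivalent).
Hub→stop 1→stop 2→stop 3→stop 4→stop 5→Hub: 23+14+12+5+12+5 = 71
Hub→stop 1→stop 2→stop 3→stop 5→stop 4→Hub: 23+14+12+17+12+16 = 94
Hub→stop 1→stop 2→stop 4→stop 3→stop 5→Hub: 23+14+7+5+17+5 = 71
Hub→stop 1→stop 2→stop 4→stop 5→stop 3→Hub: 23+14+7+12+17+20 = 93
Hub→stop 1→stop 2→stop 5→stop 3→stop 4→Hub: 23+14+8+17+5+16 = 83
Hub→stop 1→stop 2→stop 5→stop 4→stop 3→Hub: 23+14+8+12+5+20 = 82
Hub→stop 1→stop 3→stop 2→stop 4→stop 5→Hub: 23+3+12+7+12+5 = 62
Hub→stop 1→stop 3→stop 2→stop 5→stop 4→Hub: 23+3+12+8+12+16 = 74
Hub→stop 1→stop 3→stop 4→stop 2→stop 5→Hub: 23+3+5+7+8+5 = 51
Hub→stop 1→stop 3→stop 4→stop 5→stop 2→Hub: 23+3+5+12+8+13 = 64
Hub→stop 1→stop 3→stop 5→stop 2→stop 4→Hub: 23+3+17+8+7+16 = 74
Hub→stop 1→stop 3→stop 5→stop 4→stop 2→Hub: 23+3+17+12+7+13 = 75
Hub→stop 1→stop 4→stop 2→stop 3→stop 5→Hub: 23+8+7+12+17+5 = 72
Hub→stop 1→stop 4→stop 2→stop 5→stop 3→Hub: 23+8+7+8+17+20 = 83
… (46 more)
The minimum is 51.
One optimal route: Hub → stop 1 → stop 3 → stop 4 → stop 2 → stop 5 → Hub (or its reverse).

51 m — the shortest possible round trip.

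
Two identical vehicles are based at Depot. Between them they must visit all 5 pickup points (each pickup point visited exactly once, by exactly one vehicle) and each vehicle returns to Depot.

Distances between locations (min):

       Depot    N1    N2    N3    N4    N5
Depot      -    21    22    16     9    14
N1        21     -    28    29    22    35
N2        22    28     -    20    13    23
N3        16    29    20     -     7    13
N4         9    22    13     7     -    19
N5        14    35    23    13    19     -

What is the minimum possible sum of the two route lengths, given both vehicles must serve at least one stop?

111 min — the smallest possible combined total.

Check every non-empty split of the stops between the two vehicles; for each half take its own optimal tour:
  {N1} + {N2, N3, N4, N5}: 42 + 69 = 111
  {N2} + {N1, N3, N4, N5}: 44 + 77 = 121
  {N1, N2} + {N3, N4, N5}: 71 + 43 = 114
  {N3} + {N1, N2, N4, N5}: 32 + 93 = 125
  {N1, N3} + {N2, N4, N5}: 66 + 59 = 125
  {N2, N3} + {N1, N4, N5}: 58 + 76 = 134
  … (15 splits in total)
Best: vehicle 1 Depot → N1 → Depot = 42; vehicle 2 Depot → N2 → N4 → N3 → N5 → Depot = 69; combined 111.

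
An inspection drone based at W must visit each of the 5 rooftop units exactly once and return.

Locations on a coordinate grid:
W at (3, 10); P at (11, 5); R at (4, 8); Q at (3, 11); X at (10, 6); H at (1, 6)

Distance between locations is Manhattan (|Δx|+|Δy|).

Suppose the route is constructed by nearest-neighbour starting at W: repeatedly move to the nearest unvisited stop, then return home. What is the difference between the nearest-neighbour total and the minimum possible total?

Excess over optimum: 2.

From W: Q=1, R=3, H=6, X=11, P=13 → choose Q (1).
From Q: R=4, H=7, X=12, P=14 → choose R (4).
From R: H=5, X=8, P=10 → choose H (5).
From H: X=9, P=11 → choose X (9).
From X: P=2 → choose P (2).
NN route W → Q → R → H → X → P → W costs 34.
Optimal: W → R → P → X → H → Q → W costs 32 (by enumerating all 60 distinct tours).
Excess = 34 − 32 = 2.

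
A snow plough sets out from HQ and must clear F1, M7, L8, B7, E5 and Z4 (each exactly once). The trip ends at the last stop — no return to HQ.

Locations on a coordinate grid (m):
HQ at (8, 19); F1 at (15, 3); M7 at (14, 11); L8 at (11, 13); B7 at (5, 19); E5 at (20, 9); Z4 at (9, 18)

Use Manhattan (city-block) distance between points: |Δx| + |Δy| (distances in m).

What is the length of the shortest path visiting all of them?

Minimum one-way distance = 39 m.

There are 6! = 720 possible orderings.
HQ - F1 - M7 - L8 - B7 - E5 - Z4: 23+9+5+12+25+20 = 94
HQ - F1 - M7 - L8 - B7 - Z4 - E5: 23+9+5+12+5+20 = 74
HQ - F1 - M7 - L8 - E5 - B7 - Z4: 23+9+5+13+25+5 = 80
HQ - F1 - M7 - L8 - E5 - Z4 - B7: 23+9+5+13+20+5 = 75
HQ - F1 - M7 - L8 - Z4 - B7 - E5: 23+9+5+7+5+25 = 74
HQ - F1 - M7 - L8 - Z4 - E5 - B7: 23+9+5+7+20+25 = 89
HQ - F1 - M7 - B7 - L8 - E5 - Z4: 23+9+17+12+13+20 = 94
HQ - F1 - M7 - B7 - L8 - Z4 - E5: 23+9+17+12+7+20 = 88
… (712 more)
HQ - B7 - Z4 - L8 - M7 - E5 - F1: 3+5+7+5+8+11 = 39  ← best
The minimum is 39.
One shortest path: HQ → B7 → Z4 → L8 → M7 → E5 → F1.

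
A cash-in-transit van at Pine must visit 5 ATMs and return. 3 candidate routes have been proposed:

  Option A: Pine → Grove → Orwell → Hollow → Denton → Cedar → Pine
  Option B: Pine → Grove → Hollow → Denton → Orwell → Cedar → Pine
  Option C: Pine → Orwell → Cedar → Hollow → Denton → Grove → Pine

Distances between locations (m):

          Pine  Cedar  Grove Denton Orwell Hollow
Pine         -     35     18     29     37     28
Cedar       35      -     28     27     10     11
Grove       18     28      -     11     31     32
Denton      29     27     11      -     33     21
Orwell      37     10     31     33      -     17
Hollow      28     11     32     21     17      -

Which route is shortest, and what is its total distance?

Option A: 18 + 31 + 17 + 21 + 27 + 35 = 149
Option B: 18 + 32 + 21 + 33 + 10 + 35 = 149
Option C: 37 + 10 + 11 + 21 + 11 + 18 = 108

Shortest is Option C, total 108 m.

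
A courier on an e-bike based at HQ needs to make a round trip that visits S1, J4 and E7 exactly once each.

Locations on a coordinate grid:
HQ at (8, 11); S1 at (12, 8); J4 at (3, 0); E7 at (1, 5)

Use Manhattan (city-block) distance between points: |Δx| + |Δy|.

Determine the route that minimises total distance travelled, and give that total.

There are 3 distinct closed tours to check (reversals are equivalent).
HQ→S1→J4→E7→HQ: 7+17+7+13 = 44
HQ→S1→E7→J4→HQ: 7+14+7+16 = 44
HQ→J4→S1→E7→HQ: 16+17+14+13 = 60
The minimum is 44.
One optimal route: HQ → S1 → J4 → E7 → HQ (or its reverse).

44 — the shortest possible round trip.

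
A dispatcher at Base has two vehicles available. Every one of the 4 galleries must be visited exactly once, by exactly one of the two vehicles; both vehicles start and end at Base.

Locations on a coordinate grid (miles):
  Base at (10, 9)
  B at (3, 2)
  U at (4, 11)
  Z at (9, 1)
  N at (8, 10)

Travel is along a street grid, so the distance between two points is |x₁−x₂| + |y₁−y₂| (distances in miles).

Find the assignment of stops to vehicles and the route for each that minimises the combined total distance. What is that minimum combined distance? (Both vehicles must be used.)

Check every non-empty split of the stops between the two vehicles; for each half take its own optimal tour:
  {B} + {U, Z, N}: 28 + 32 = 60
  {U} + {B, Z, N}: 16 + 32 = 48
  {B, U} + {Z, N}: 32 + 22 = 54
  {Z} + {B, U, N}: 18 + 32 = 50
  {B, Z} + {U, N}: 30 + 16 = 46
  {U, Z} + {B, N}: 32 + 30 = 62
  … (7 splits in total)
  {B, U, Z} + {N}: 34 + 6 = 40  ← best
Best: vehicle 1 Base → U → B → Z → Base = 34; vehicle 2 Base → N → Base = 6; combined 40.

Minimum combined distance: 40 miles.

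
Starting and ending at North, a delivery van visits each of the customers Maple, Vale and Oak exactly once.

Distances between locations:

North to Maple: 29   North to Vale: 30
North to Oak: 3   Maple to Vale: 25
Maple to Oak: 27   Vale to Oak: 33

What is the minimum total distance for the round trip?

With 3 stops there are 3!/2 = 3 distinct round trips (a route and its reverse cost the same).
North-Maple-Vale-Oak-North: 29+25+33+3 = 90
North-Maple-Oak-Vale-North: 29+27+33+30 = 119
North-Vale-Maple-Oak-North: 30+25+27+3 = 85
The minimum is 85.
One optimal route: North → Vale → Maple → Oak → North (or its reverse).

85 — the shortest possible round trip.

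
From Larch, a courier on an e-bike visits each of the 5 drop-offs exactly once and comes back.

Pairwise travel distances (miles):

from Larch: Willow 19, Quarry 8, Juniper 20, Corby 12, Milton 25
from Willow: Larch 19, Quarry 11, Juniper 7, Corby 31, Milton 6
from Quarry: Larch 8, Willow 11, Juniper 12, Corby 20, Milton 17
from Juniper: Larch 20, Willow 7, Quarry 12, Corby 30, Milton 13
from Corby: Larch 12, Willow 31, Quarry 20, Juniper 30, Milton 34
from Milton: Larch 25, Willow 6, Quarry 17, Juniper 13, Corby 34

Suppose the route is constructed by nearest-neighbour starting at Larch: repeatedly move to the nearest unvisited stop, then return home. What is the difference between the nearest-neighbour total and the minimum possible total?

Excess over optimum: 1 miles.

Larch: Quarry=8, Corby=12, Willow=19, Juniper=20, Milton=25 ⇒ Quarry
Quarry: Willow=11, Juniper=12, Milton=17, Corby=20 ⇒ Willow
Willow: Milton=6, Juniper=7, Corby=31 ⇒ Milton
Milton: Juniper=13, Corby=34 ⇒ Juniper
Juniper: Corby=30 ⇒ Corby
NN route Larch → Quarry → Willow → Milton → Juniper → Corby → Larch costs 80.
Optimal: Larch → Quarry → Juniper → Willow → Milton → Corby → Larch costs 79 (by enumerating all 60 distinct tours).
Excess = 80 − 79 = 1.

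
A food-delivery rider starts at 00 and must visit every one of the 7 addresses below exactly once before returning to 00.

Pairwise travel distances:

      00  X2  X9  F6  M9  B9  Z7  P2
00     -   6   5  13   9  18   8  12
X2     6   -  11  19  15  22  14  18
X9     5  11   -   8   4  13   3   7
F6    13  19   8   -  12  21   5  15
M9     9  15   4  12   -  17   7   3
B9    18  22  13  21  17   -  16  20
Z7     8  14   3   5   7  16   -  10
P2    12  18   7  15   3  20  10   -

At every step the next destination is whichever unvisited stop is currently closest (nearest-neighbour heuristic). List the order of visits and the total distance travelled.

00 → [X9:5 / X2:6 / Z7:8 / M9:9 / P2:12 / F6:13 / B9:18] → X9 (5)
X9 → [Z7:3 / M9:4 / P2:7 / F6:8 / X2:11 / B9:13] → Z7 (3)
Z7 → [F6:5 / M9:7 / P2:10 / X2:14 / B9:16] → F6 (5)
F6 → [M9:12 / P2:15 / X2:19 / B9:21] → M9 (12)
M9 → [P2:3 / X2:15 / B9:17] → P2 (3)
P2 → [X2:18 / B9:20] → X2 (18)
X2 → [B9:22] → B9 (22)
Return B9→00: 18.
Total = 5 + 3 + 5 + 12 + 3 + 18 + 22 + 18 = 86.

Total distance 86 via the nearest-neighbour route 00 → X9 → Z7 → F6 → M9 → P2 → X2 → B9 → 00.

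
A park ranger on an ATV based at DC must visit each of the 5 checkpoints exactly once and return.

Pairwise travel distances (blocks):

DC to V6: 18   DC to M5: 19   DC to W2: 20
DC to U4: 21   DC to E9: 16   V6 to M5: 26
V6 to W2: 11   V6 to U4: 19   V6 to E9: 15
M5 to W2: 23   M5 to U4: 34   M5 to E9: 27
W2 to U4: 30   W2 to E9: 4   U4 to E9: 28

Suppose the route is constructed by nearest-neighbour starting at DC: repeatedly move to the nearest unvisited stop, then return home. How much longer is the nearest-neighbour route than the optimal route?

DC: E9=16, V6=18, M5=19, W2=20, U4=21 ⇒ E9
E9: W2=4, V6=15, M5=27, U4=28 ⇒ W2
W2: V6=11, M5=23, U4=30 ⇒ V6
V6: U4=19, M5=26 ⇒ U4
U4: M5=34 ⇒ M5
NN route DC → E9 → W2 → V6 → U4 → M5 → DC costs 103.
Optimal: DC → M5 → W2 → E9 → V6 → U4 → DC costs 101 (by enumerating all 60 distinct tours).
Excess = 103 − 101 = 2.

The nearest-neighbour route is 2 blocks longer than optimal.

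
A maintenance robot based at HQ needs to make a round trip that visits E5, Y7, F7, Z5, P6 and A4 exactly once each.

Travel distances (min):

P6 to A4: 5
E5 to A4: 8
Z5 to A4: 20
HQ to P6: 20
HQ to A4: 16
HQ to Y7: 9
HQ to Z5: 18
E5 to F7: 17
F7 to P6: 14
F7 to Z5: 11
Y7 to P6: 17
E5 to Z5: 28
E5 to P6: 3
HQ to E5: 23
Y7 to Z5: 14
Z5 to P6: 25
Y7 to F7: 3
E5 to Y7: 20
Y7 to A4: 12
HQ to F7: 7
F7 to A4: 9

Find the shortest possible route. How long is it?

HQ-E5-Y7-F7-Z5-P6-A4-HQ: 23+20+3+11+25+5+16 = 103
HQ-E5-Y7-F7-Z5-A4-P6-HQ: 23+20+3+11+20+5+20 = 102
HQ-E5-Y7-F7-P6-Z5-A4-HQ: 23+20+3+14+25+20+16 = 121
HQ-E5-Y7-F7-P6-A4-Z5-HQ: 23+20+3+14+5+20+18 = 103
HQ-E5-Y7-F7-A4-Z5-P6-HQ: 23+20+3+9+20+25+20 = 120
HQ-E5-Y7-F7-A4-P6-Z5-HQ: 23+20+3+9+5+25+18 = 103
HQ-E5-Y7-Z5-F7-P6-A4-HQ: 23+20+14+11+14+5+16 = 103
HQ-E5-Y7-Z5-F7-A4-P6-HQ: 23+20+14+11+9+5+20 = 102
… (352 more)
HQ-E5-P6-A4-F7-Z5-Y7-HQ: 23+3+5+9+11+14+9 = 74  ← best
The minimum is 74.
One optimal route: HQ → E5 → P6 → A4 → F7 → Z5 → Y7 → HQ (or its reverse).

Shortest round trip = 74 min.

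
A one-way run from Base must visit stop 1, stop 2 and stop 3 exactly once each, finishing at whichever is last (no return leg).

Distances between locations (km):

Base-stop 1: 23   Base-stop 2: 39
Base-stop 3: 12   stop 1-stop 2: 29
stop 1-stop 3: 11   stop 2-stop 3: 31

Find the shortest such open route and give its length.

There are 3! = 6 possible orderings.
Base → stop 1 → stop 2 → stop 3: 23+29+31 = 83
Base → stop 1 → stop 3 → stop 2: 23+11+31 = 65
Base → stop 2 → stop 1 → stop 3: 39+29+11 = 79
Base → stop 2 → stop 3 → stop 1: 39+31+11 = 81
Base → stop 3 → stop 1 → stop 2: 12+11+29 = 52
Base → stop 3 → stop 2 → stop 1: 12+31+29 = 72
The minimum is 52.
One shortest path: Base → stop 3 → stop 1 → stop 2.

Minimum one-way distance = 52 km.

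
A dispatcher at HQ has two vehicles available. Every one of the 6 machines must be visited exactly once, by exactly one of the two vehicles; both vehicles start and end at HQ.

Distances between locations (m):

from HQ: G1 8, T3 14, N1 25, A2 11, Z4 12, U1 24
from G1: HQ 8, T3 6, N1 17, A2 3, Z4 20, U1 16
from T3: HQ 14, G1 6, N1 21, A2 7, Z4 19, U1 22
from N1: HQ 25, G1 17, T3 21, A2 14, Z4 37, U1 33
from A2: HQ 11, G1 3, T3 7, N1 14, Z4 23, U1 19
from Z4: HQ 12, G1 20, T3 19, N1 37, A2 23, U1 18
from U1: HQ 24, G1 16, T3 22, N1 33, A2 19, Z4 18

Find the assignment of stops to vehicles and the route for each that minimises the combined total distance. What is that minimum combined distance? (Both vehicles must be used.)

There are 2^5 − 1 = 31 ways to divide the 6 stops into two non-empty groups. For each, the best each vehicle can do is its own shortest tour through its group:
  {G1} + {T3, N1, A2, Z4, U1}: 16 + 98 = 114
  {T3} + {G1, N1, A2, Z4, U1}: 28 + 88 = 116
  {G1, T3} + {N1, A2, Z4, U1}: 28 + 88 = 116
  {N1} + {G1, T3, A2, Z4, U1}: 50 + 70 = 120
  {G1, N1} + {T3, A2, Z4, U1}: 50 + 70 = 120
  {T3, N1} + {G1, A2, Z4, U1}: 60 + 60 = 120
  … (31 splits in total)
Best: vehicle 1 HQ → G1 → HQ = 16; vehicle 2 HQ → T3 → N1 → A2 → U1 → Z4 → HQ = 98; combined 114.

Minimum combined distance: 114 m.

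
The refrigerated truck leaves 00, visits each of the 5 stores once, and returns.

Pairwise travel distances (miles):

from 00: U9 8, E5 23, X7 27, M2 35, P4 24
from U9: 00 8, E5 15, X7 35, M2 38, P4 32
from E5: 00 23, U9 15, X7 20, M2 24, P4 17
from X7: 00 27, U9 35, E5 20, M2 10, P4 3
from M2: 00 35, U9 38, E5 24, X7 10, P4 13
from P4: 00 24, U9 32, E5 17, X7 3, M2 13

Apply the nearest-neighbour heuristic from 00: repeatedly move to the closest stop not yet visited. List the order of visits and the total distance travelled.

At 00 the remaining stops are U9 8, E5 23, P4 24, X7 27, M2 35; go to U9.
At U9 the remaining stops are E5 15, P4 32, X7 35, M2 38; go to E5.
At E5 the remaining stops are P4 17, X7 20, M2 24; go to P4.
At P4 the remaining stops are X7 3, M2 13; go to X7.
At X7 the remaining stops are M2 10; go to M2.
Return M2→00: 35.
Total = 8 + 15 + 17 + 3 + 10 + 35 = 88.

88 miles along 00 → U9 → E5 → P4 → X7 → M2 → 00.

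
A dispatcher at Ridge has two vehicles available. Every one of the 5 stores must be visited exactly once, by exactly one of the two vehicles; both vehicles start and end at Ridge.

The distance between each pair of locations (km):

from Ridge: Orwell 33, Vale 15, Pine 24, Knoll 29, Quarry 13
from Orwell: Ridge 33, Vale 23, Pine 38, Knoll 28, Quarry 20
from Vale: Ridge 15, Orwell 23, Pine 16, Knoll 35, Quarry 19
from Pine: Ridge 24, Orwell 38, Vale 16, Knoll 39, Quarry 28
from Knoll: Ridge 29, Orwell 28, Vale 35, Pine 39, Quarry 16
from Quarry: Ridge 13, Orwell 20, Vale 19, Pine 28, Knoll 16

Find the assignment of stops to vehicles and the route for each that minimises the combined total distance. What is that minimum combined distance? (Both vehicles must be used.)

Check every non-empty split of the stops between the two vehicles; for each half take its own optimal tour:
  {Orwell} + {Vale, Pine, Knoll, Quarry}: 66 + 99 = 165
  {Vale} + {Orwell, Pine, Knoll, Quarry}: 30 + 119 = 149
  {Orwell, Vale} + {Pine, Knoll, Quarry}: 71 + 92 = 163
  {Pine} + {Orwell, Vale, Knoll, Quarry}: 48 + 95 = 143
  {Orwell, Pine} + {Vale, Knoll, Quarry}: 95 + 79 = 174
  {Vale, Pine} + {Orwell, Knoll, Quarry}: 55 + 90 = 145
  … (15 splits in total)
Best: vehicle 1 Ridge → Pine → Ridge = 48; vehicle 2 Ridge → Vale → Orwell → Knoll → Quarry → Ridge = 95; combined 143.

Minimum combined distance: 143 km.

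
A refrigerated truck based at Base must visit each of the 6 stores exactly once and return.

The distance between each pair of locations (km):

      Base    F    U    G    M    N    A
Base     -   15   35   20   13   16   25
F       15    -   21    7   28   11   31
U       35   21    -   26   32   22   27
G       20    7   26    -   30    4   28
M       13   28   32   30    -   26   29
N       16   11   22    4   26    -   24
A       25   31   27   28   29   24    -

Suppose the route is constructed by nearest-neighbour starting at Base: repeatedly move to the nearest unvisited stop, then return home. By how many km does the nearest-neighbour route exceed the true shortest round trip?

From Base: M=13, F=15, N=16, G=20, A=25, U=35 → choose M (13).
From M: N=26, F=28, A=29, G=30, U=32 → choose N (26).
From N: G=4, F=11, U=22, A=24 → choose G (4).
From G: F=7, U=26, A=28 → choose F (7).
From F: U=21, A=31 → choose U (21).
From U: A=27 → choose A (27).
NN route Base → M → N → G → F → U → A → Base costs 123.
Optimal: Base → F → G → N → U → A → M → Base costs 117 (by enumerating all 360 distinct tours).
Excess = 123 − 117 = 6.

The nearest-neighbour route is 6 km longer than optimal.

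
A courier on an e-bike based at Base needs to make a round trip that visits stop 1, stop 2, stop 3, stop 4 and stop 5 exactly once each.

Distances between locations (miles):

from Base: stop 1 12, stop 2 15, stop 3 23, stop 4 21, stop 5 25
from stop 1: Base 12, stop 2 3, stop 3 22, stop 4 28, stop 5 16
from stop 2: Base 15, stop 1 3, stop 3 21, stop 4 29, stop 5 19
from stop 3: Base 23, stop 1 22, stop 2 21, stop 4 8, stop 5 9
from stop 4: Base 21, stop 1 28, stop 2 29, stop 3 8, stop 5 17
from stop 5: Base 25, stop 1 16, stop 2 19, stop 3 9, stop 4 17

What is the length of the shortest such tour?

With 5 stops there are 5!/2 = 60 distinct round trips (a route and its reverse cost the same).
Base → stop 1 → stop 2 → stop 3 → stop 4 → stop 5 → Base: 12+3+21+8+17+25 = 86
Base → stop 1 → stop 2 → stop 3 → stop 5 → stop 4 → Base: 12+3+21+9+17+21 = 83
Base → stop 1 → stop 2 → stop 4 → stop 3 → stop 5 → Base: 12+3+29+8+9+25 = 86
Base → stop 1 → stop 2 → stop 4 → stop 5 → stop 3 → Base: 12+3+29+17+9+23 = 93
Base → stop 1 → stop 2 → stop 5 → stop 3 → stop 4 → Base: 12+3+19+9+8+21 = 72
Base → stop 1 → stop 2 → stop 5 → stop 4 → stop 3 → Base: 12+3+19+17+8+23 = 82
Base → stop 1 → stop 3 → stop 2 → stop 4 → stop 5 → Base: 12+22+21+29+17+25 = 126
Base → stop 1 → stop 3 → stop 2 → stop 5 → stop 4 → Base: 12+22+21+19+17+21 = 112
Base → stop 1 → stop 3 → stop 4 → stop 2 → stop 5 → Base: 12+22+8+29+19+25 = 115
Base → stop 1 → stop 3 → stop 4 → stop 5 → stop 2 → Base: 12+22+8+17+19+15 = 93
Base → stop 1 → stop 3 → stop 5 → stop 2 → stop 4 → Base: 12+22+9+19+29+21 = 112
Base → stop 1 → stop 3 → stop 5 → stop 4 → stop 2 → Base: 12+22+9+17+29+15 = 104
Base → stop 1 → stop 4 → stop 2 → stop 3 → stop 5 → Base: 12+28+29+21+9+25 = 124
Base → stop 1 → stop 4 → stop 2 → stop 5 → stop 3 → Base: 12+28+29+19+9+23 = 120
… (46 more)
The minimum is 72.
One optimal route: Base → stop 1 → stop 2 → stop 5 → stop 3 → stop 4 → Base (or its reverse).

72 miles — the shortest possible round trip.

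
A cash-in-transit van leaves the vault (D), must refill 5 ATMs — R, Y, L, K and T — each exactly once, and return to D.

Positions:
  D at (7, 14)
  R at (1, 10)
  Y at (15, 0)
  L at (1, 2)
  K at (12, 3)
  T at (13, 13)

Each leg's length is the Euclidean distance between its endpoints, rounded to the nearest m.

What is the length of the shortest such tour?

With 5 stops there are 5!/2 = 60 distinct round trips (a route and its reverse cost the same).
D→R→Y→L→K→T→D: 7+17+14+11+10+6 = 65
D→R→Y→L→T→K→D: 7+17+14+16+10+12 = 76
D→R→Y→K→L→T→D: 7+17+4+11+16+6 = 61
D→R→Y→K→T→L→D: 7+17+4+10+16+13 = 67
D→R→Y→T→L→K→D: 7+17+13+16+11+12 = 76
D→R→Y→T→K→L→D: 7+17+13+10+11+13 = 71
D→R→L→Y→K→T→D: 7+8+14+4+10+6 = 49
D→R→L→Y→T→K→D: 7+8+14+13+10+12 = 64
D→R→L→K→Y→T→D: 7+8+11+4+13+6 = 49
D→R→L→K→T→Y→D: 7+8+11+10+13+16 = 65
D→R→L→T→Y→K→D: 7+8+16+13+4+12 = 60
D→R→L→T→K→Y→D: 7+8+16+10+4+16 = 61
D→R→K→Y→L→T→D: 7+13+4+14+16+6 = 60
D→R→K→Y→T→L→D: 7+13+4+13+16+13 = 66
… (46 more)
The minimum is 49.
One optimal route: D → R → L → Y → K → T → D (or its reverse).

Minimum total distance: 49 m.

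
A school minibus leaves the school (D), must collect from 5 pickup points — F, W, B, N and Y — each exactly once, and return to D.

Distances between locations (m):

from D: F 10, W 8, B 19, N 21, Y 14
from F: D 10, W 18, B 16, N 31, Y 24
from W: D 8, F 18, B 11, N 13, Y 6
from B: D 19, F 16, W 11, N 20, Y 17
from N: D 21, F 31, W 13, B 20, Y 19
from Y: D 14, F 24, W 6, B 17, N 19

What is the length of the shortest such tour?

With 5 stops there are 5!/2 = 60 distinct round trips (a route and its reverse cost the same).
D→F→W→B→N→Y→D: 10+18+11+20+19+14 = 92
D→F→W→B→Y→N→D: 10+18+11+17+19+21 = 96
D→F→W→N→B→Y→D: 10+18+13+20+17+14 = 92
D→F→W→N→Y→B→D: 10+18+13+19+17+19 = 96
D→F→W→Y→B→N→D: 10+18+6+17+20+21 = 92
D→F→W→Y→N→B→D: 10+18+6+19+20+19 = 92
D→F→B→W→N→Y→D: 10+16+11+13+19+14 = 83
D→F→B→W→Y→N→D: 10+16+11+6+19+21 = 83
D→F→B→N→W→Y→D: 10+16+20+13+6+14 = 79
D→F→B→N→Y→W→D: 10+16+20+19+6+8 = 79
D→F→B→Y→W→N→D: 10+16+17+6+13+21 = 83
D→F→B→Y→N→W→D: 10+16+17+19+13+8 = 83
D→F→N→W→B→Y→D: 10+31+13+11+17+14 = 96
D→F→N→W→Y→B→D: 10+31+13+6+17+19 = 96
… (46 more)
The minimum is 79.
One optimal route: D → F → B → N → W → Y → D (or its reverse).

Minimum total distance: 79 m.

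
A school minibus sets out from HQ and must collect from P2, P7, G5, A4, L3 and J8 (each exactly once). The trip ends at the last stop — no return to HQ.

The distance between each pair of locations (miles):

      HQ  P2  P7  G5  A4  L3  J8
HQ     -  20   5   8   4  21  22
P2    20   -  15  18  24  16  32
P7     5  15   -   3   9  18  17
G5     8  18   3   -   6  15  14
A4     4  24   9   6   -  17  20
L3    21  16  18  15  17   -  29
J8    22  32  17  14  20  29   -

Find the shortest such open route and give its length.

There are 6! = 720 possible orderings.
HQ - P2 - P7 - G5 - A4 - L3 - J8: 20+15+3+6+17+29 = 90
HQ - P2 - P7 - G5 - A4 - J8 - L3: 20+15+3+6+20+29 = 93
HQ - P2 - P7 - G5 - L3 - A4 - J8: 20+15+3+15+17+20 = 90
HQ - P2 - P7 - G5 - L3 - J8 - A4: 20+15+3+15+29+20 = 102
HQ - P2 - P7 - G5 - J8 - A4 - L3: 20+15+3+14+20+17 = 89
HQ - P2 - P7 - G5 - J8 - L3 - A4: 20+15+3+14+29+17 = 98
HQ - P2 - P7 - A4 - G5 - L3 - J8: 20+15+9+6+15+29 = 94
HQ - P2 - P7 - A4 - G5 - J8 - L3: 20+15+9+6+14+29 = 93
… (712 more)
HQ - A4 - L3 - P2 - P7 - G5 - J8: 4+17+16+15+3+14 = 69  ← best
The minimum is 69.
One shortest path: HQ → A4 → L3 → P2 → P7 → G5 → J8.

69 miles — the minimum one-way total.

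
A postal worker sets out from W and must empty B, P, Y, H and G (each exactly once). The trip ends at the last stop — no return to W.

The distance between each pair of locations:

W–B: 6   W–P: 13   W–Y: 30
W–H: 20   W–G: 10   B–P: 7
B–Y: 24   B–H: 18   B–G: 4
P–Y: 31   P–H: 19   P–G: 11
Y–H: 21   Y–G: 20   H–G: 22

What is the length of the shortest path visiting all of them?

Minimum one-way distance = 61.

There are 5! = 120 possible orderings.
W → B → P → Y → H → G: 6+7+31+21+22 = 87
W → B → P → Y → G → H: 6+7+31+20+22 = 86
W → B → P → H → Y → G: 6+7+19+21+20 = 73
W → B → P → H → G → Y: 6+7+19+22+20 = 74
W → B → P → G → Y → H: 6+7+11+20+21 = 65
W → B → P → G → H → Y: 6+7+11+22+21 = 67
W → B → Y → P → H → G: 6+24+31+19+22 = 102
W → B → Y → P → G → H: 6+24+31+11+22 = 94
W → B → Y → H → P → G: 6+24+21+19+11 = 81
W → B → Y → H → G → P: 6+24+21+22+11 = 84
W → B → Y → G → P → H: 6+24+20+11+19 = 80
W → B → Y → G → H → P: 6+24+20+22+19 = 91
W → B → H → P → Y → G: 6+18+19+31+20 = 94
W → B → H → P → G → Y: 6+18+19+11+20 = 74
… (106 more)
W → B → G → P → H → Y: 6+4+11+19+21 = 61  ← best
The minimum is 61.
One shortest path: W → B → G → P → H → Y.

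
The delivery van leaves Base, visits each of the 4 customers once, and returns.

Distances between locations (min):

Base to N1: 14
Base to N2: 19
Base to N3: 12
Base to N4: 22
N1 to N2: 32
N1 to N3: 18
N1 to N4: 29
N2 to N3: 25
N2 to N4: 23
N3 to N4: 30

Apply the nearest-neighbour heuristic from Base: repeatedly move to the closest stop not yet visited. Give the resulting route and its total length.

Total distance 101 min via the nearest-neighbour route Base → N3 → N1 → N4 → N2 → Base.

Base → [N3:12 / N1:14 / N2:19 / N4:22] → N3 (12)
N3 → [N1:18 / N2:25 / N4:30] → N1 (18)
N1 → [N4:29 / N2:32] → N4 (29)
N4 → [N2:23] → N2 (23)
Return N2→Base: 19.
Total = 12 + 18 + 29 + 23 + 19 = 101.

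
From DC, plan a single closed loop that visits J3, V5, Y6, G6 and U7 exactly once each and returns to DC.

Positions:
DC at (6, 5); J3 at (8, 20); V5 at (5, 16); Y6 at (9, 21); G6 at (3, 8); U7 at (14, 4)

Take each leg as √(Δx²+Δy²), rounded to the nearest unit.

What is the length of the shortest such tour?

Minimum total distance: 44.

There are 60 distinct closed tours to check (reversals are equivalent).
DC - J3 - V5 - Y6 - G6 - U7 - DC: 15+5+6+14+12+8 = 60
DC - J3 - V5 - Y6 - U7 - G6 - DC: 15+5+6+18+12+4 = 60
DC - J3 - V5 - G6 - Y6 - U7 - DC: 15+5+8+14+18+8 = 68
DC - J3 - V5 - G6 - U7 - Y6 - DC: 15+5+8+12+18+16 = 74
DC - J3 - V5 - U7 - Y6 - G6 - DC: 15+5+15+18+14+4 = 71
DC - J3 - V5 - U7 - G6 - Y6 - DC: 15+5+15+12+14+16 = 77
DC - J3 - Y6 - V5 - G6 - U7 - DC: 15+1+6+8+12+8 = 50
DC - J3 - Y6 - V5 - U7 - G6 - DC: 15+1+6+15+12+4 = 53
DC - J3 - Y6 - G6 - V5 - U7 - DC: 15+1+14+8+15+8 = 61
DC - J3 - Y6 - G6 - U7 - V5 - DC: 15+1+14+12+15+11 = 68
DC - J3 - Y6 - U7 - V5 - G6 - DC: 15+1+18+15+8+4 = 61
DC - J3 - Y6 - U7 - G6 - V5 - DC: 15+1+18+12+8+11 = 65
DC - J3 - G6 - V5 - Y6 - U7 - DC: 15+13+8+6+18+8 = 68
DC - J3 - G6 - V5 - U7 - Y6 - DC: 15+13+8+15+18+16 = 85
… (46 more)
DC - G6 - V5 - J3 - Y6 - U7 - DC: 4+8+5+1+18+8 = 44  ← best
The minimum is 44.
One optimal route: DC → G6 → V5 → J3 → Y6 → U7 → DC (or its reverse).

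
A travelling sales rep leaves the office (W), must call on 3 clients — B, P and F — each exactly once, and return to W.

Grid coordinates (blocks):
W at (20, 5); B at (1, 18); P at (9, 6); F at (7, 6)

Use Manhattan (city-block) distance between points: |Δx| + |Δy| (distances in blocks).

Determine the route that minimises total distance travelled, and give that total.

Minimum total distance: 64 blocks.

There are 3 distinct closed tours to check (reversals are equivalent).
W-B-P-F-W: 32+20+2+14 = 68
W-B-F-P-W: 32+18+2+12 = 64
W-P-B-F-W: 12+20+18+14 = 64
The minimum is 64.
One optimal route: W → B → F → P → W (or its reverse).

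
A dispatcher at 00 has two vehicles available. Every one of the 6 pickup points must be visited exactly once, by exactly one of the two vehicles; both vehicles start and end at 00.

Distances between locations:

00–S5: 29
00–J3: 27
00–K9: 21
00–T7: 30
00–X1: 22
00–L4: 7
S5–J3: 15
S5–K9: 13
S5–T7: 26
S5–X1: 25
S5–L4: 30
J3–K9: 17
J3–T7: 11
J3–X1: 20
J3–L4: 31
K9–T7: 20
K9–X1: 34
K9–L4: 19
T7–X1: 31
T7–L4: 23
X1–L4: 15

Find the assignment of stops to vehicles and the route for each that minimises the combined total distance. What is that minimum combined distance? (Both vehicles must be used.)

Try each way of splitting the stops between the two vehicles (each non-empty) and, for each split, find the best tour for each vehicle:
  {S5} + {J3, K9, T7, X1, L4}: 58 + 94 = 152
  {J3} + {S5, K9, T7, X1, L4}: 54 + 110 = 164
  {S5, J3} + {K9, T7, X1, L4}: 71 + 94 = 165
  {K9} + {S5, J3, T7, X1, L4}: 42 + 103 = 145
  {S5, K9} + {J3, T7, X1, L4}: 63 + 83 = 146
  {J3, K9} + {S5, T7, X1, L4}: 65 + 103 = 168
  … (31 splits in total)
  {S5, J3, K9, T7, X1} + {L4}: 113 + 14 = 127  ← best
Best: vehicle 1 00 → K9 → S5 → J3 → T7 → X1 → 00 = 113; vehicle 2 00 → L4 → 00 = 14; combined 127.

Minimum combined distance: 127.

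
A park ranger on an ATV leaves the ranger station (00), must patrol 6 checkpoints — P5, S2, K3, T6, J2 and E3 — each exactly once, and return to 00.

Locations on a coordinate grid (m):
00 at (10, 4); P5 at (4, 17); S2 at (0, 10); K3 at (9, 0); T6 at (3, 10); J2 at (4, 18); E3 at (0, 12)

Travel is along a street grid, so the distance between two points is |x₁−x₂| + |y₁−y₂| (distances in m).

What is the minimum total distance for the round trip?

Shortest round trip = 56 m.

With 6 stops there are 6!/2 = 360 distinct round trips (a route and its reverse cost the same).
00→P5→S2→K3→T6→J2→E3→00: 19+11+19+16+9+10+18 = 102
00→P5→S2→K3→T6→E3→J2→00: 19+11+19+16+5+10+20 = 100
00→P5→S2→K3→J2→T6→E3→00: 19+11+19+23+9+5+18 = 104
00→P5→S2→K3→J2→E3→T6→00: 19+11+19+23+10+5+13 = 100
00→P5→S2→K3→E3→T6→J2→00: 19+11+19+21+5+9+20 = 104
00→P5→S2→K3→E3→J2→T6→00: 19+11+19+21+10+9+13 = 102
00→P5→S2→T6→K3→J2→E3→00: 19+11+3+16+23+10+18 = 100
00→P5→S2→T6→K3→E3→J2→00: 19+11+3+16+21+10+20 = 100
… (352 more)
00→P5→J2→E3→S2→T6→K3→00: 19+1+10+2+3+16+5 = 56  ← best
The minimum is 56.
One optimal route: 00 → P5 → J2 → E3 → S2 → T6 → K3 → 00 (or its reverse).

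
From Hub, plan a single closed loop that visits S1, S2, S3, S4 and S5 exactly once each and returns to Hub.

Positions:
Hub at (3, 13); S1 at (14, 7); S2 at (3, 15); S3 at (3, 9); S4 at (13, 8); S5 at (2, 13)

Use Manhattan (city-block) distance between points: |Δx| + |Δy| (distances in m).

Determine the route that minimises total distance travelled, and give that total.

There are 60 distinct closed tours to check (reversals are equivalent).
Hub→S1→S2→S3→S4→S5→Hub: 17+19+6+11+16+1 = 70
Hub→S1→S2→S3→S5→S4→Hub: 17+19+6+5+16+15 = 78
Hub→S1→S2→S4→S3→S5→Hub: 17+19+17+11+5+1 = 70
Hub→S1→S2→S4→S5→S3→Hub: 17+19+17+16+5+4 = 78
Hub→S1→S2→S5→S3→S4→Hub: 17+19+3+5+11+15 = 70
Hub→S1→S2→S5→S4→S3→Hub: 17+19+3+16+11+4 = 70
Hub→S1→S3→S2→S4→S5→Hub: 17+13+6+17+16+1 = 70
Hub→S1→S3→S2→S5→S4→Hub: 17+13+6+3+16+15 = 70
Hub→S1→S3→S4→S2→S5→Hub: 17+13+11+17+3+1 = 62
Hub→S1→S3→S4→S5→S2→Hub: 17+13+11+16+3+2 = 62
Hub→S1→S3→S5→S2→S4→Hub: 17+13+5+3+17+15 = 70
Hub→S1→S3→S5→S4→S2→Hub: 17+13+5+16+17+2 = 70
Hub→S1→S4→S2→S3→S5→Hub: 17+2+17+6+5+1 = 48
Hub→S1→S4→S2→S5→S3→Hub: 17+2+17+3+5+4 = 48
… (46 more)
Hub→S1→S4→S3→S2→S5→Hub: 17+2+11+6+3+1 = 40  ← best
The minimum is 40.
One optimal route: Hub → S1 → S4 → S3 → S2 → S5 → Hub (or its reverse).

Shortest round trip = 40 m.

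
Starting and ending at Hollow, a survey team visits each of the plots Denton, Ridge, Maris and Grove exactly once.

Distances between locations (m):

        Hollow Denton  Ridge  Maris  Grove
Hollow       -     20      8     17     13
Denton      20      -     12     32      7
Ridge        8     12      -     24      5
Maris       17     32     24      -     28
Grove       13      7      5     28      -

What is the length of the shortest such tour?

With 4 stops there are 4!/2 = 12 distinct round trips (a route and its reverse cost the same).
Hollow → Denton → Ridge → Maris → Grove → Hollow: 20+12+24+28+13 = 97
Hollow → Denton → Ridge → Grove → Maris → Hollow: 20+12+5+28+17 = 82
Hollow → Denton → Maris → Ridge → Grove → Hollow: 20+32+24+5+13 = 94
Hollow → Denton → Maris → Grove → Ridge → Hollow: 20+32+28+5+8 = 93
Hollow → Denton → Grove → Ridge → Maris → Hollow: 20+7+5+24+17 = 73
Hollow → Denton → Grove → Maris → Ridge → Hollow: 20+7+28+24+8 = 87
Hollow → Ridge → Denton → Maris → Grove → Hollow: 8+12+32+28+13 = 93
Hollow → Ridge → Denton → Grove → Maris → Hollow: 8+12+7+28+17 = 72
Hollow → Ridge → Maris → Denton → Grove → Hollow: 8+24+32+7+13 = 84
Hollow → Ridge → Grove → Denton → Maris → Hollow: 8+5+7+32+17 = 69
Hollow → Maris → Denton → Ridge → Grove → Hollow: 17+32+12+5+13 = 79
Hollow → Maris → Ridge → Denton → Grove → Hollow: 17+24+12+7+13 = 73
The minimum is 69.
One optimal route: Hollow → Ridge → Grove → Denton → Maris → Hollow (or its reverse).

69 m — the shortest possible round trip.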